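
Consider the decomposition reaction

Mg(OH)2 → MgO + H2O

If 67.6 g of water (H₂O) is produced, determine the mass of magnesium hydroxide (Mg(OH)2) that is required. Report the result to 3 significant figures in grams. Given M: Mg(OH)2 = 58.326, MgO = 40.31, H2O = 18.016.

n(H2O) = 67.60 g / 18.016 g/mol = 3.752 mol.
From the equation the H2O:Mg(OH)2 mole ratio is 1:1, so n(Mg(OH)2) = 3.752 × 1/1 = 3.752 mol.
Mass of Mg(OH)2 = 3.752 mol × 58.326 g/mol = 218.9 g.

219 g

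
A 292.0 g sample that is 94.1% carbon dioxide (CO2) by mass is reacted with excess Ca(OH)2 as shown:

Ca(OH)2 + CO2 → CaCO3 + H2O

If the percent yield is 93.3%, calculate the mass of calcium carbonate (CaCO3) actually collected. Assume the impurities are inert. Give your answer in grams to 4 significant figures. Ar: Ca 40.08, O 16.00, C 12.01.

Pure CO2 available = 292.0 g × 0.941 = 274.77 g.
M(CO2) = 12.01 + 2(16.00) = 44.01 g/mol.
M(CaCO3) = 40.08 + 12.01 + 3(16.00) = 100.09 g/mol.
n(CO2) = 274.77 g / 44.01 g/mol = 6.2434 mol.
From the equation the CO2:CaCO3 mole ratio is 1:1, so n(CaCO3) = 6.2434 × 1/1 = 6.2434 mol.
Mass of CaCO3 = 6.2434 mol × 100.09 g/mol = 624.90 g.
Actual mass collected = 624.90 g × 0.933 = 583.03 g.

583.0 g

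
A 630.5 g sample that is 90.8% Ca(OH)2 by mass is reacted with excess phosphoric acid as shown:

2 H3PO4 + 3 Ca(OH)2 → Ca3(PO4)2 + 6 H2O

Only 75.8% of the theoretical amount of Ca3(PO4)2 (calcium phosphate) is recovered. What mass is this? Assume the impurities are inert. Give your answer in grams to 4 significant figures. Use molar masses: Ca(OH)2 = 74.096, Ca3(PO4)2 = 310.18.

605.5 g

Pure Ca(OH)2 available = 630.5 g × 0.908 = 572.49 g.
n(Ca(OH)2) = 572.49 g / 74.096 g/mol = 7.7264 mol.
From the equation the Ca(OH)2:Ca3(PO4)2 mole ratio is 3:1, so n(Ca3(PO4)2) = 7.7264 × 1/3 = 2.5755 mol.
Mass of Ca3(PO4)2 = 2.5755 mol × 310.18 g/mol = 798.86 g.
Actual mass collected = 798.86 g × 0.758 = 605.53 g.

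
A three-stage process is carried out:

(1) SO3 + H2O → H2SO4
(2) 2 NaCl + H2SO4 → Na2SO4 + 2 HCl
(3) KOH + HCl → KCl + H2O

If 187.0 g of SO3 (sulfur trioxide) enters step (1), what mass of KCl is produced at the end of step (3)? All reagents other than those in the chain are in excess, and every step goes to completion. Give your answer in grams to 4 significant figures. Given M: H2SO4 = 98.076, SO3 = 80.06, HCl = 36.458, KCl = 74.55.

n(SO3) = 187.0 / 80.06 = 2.3357 mol.
Reaction (1): SO3→H2SO4 ratio 1:1 ⇒ n(H2SO4) = 2.3357 mol.
Reaction (2): H2SO4→HCl ratio 1:2 ⇒ n(HCl) = 4.6715 mol.
Reaction (3): HCl→KCl ratio 1:1 ⇒ n(KCl) = 4.6715 mol.
Mass of KCl = 4.6715 × 74.55 = 348.26 g.

348.3 g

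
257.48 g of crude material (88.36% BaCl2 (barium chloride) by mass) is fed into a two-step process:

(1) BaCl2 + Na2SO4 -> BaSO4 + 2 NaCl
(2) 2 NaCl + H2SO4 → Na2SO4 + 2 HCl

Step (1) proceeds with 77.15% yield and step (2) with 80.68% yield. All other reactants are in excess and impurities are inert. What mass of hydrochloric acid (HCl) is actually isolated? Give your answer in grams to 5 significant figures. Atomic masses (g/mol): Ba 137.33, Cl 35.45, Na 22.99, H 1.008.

Pure BaCl2 = 257.48 × 0.8836 = 227.509 g.
M(BaCl2) = 137.33 + 2(35.45) = 208.23 g/mol.
M(HCl) = 1.008 + 35.45 = 36.458 g/mol.
n(BaCl2) = 227.509 / 208.23 = 1.09259 mol.
Step 1 (BaCl2:NaCl = 1:2): theoretical n(NaCl) = 2.18517 mol; at 77.15% yield, n(NaCl) = 1.68586 mol.
Step 2 (NaCl:HCl = 2:2): theoretical n(HCl) = 1.68586 mol, so theoretical mass = 1.68586 × 36.458 = 61.4631 g.
At 80.68% yield, actual mass of HCl = 61.4631 × 0.8068 = 49.5885 g.

49.588 g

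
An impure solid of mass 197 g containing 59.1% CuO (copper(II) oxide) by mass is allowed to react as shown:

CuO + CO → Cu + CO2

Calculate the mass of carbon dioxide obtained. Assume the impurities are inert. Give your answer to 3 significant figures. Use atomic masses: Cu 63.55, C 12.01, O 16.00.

64.4 g

Mass of pure CuO = 197 g × 0.591 = 116.4 g.
M(CuO) = 63.55 + 16.00 = 79.55 g/mol.
M(CO2) = 12.01 + 2(16.00) = 44.01 g/mol.
n(CuO) = 116.4 g / 79.55 g/mol = 1.464 mol.
From the equation the CuO:CO2 mole ratio is 1:1, so n(CO2) = 1.464 × 1/1 = 1.464 mol.
Mass of CO2 = 1.464 mol × 44.01 g/mol = 64.41 g.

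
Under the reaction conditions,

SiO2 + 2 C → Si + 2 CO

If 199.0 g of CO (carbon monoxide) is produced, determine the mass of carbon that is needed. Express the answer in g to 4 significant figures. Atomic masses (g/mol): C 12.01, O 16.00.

85.33 g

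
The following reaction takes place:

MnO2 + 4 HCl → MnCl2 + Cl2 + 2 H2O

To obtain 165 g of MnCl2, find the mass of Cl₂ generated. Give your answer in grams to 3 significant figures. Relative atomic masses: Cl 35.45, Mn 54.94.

93.0 g

M(MnCl2) = 54.94 + 2(35.45) = 125.84 g/mol.
M(Cl2) = 2(35.45) = 70.90 g/mol.
n(MnCl2) = 165.0 g / 125.84 g/mol = 1.311 mol.
From the equation the MnCl2:Cl2 mole ratio is 1:1, so n(Cl2) = 1.311 × 1/1 = 1.311 mol.
Mass of Cl2 = 1.311 mol × 70.90 g/mol = 92.96 g.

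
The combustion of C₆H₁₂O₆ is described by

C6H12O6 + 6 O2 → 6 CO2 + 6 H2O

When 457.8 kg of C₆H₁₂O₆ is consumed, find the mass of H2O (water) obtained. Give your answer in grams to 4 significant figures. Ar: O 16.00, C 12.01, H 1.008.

274700 g

M(C6H12O6) = 6(12.01) + 12(1.008) + 6(16.00) = 180.156 g/mol.
M(H2O) = 2(1.008) + 16.00 = 18.016 g/mol.
Convert: 457.8 kg = 457800 g.
n(C6H12O6) = 457800 g / 180.156 g/mol = 2541.1 mol.
From the equation the C6H12O6:H2O mole ratio is 1:6, so n(H2O) = 2541.1 × 6/1 = 15247 mol.
Mass of H2O = 15247 mol × 18.016 g/mol = 274690 g.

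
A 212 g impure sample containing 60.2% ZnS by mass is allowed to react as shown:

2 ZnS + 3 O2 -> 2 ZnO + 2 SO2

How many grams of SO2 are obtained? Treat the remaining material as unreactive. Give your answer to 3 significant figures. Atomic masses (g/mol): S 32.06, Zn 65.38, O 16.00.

83.9 g

Mass of pure ZnS = 212 g × 0.602 = 127.6 g.
M(ZnS) = 65.38 + 32.06 = 97.44 g/mol.
M(SO2) = 32.06 + 2(16.00) = 64.06 g/mol.
n(ZnS) = 127.6 g / 97.44 g/mol = 1.310 mol.
From the equation the ZnS:SO2 mole ratio is 2:2, so n(SO2) = 1.310 × 2/2 = 1.310 mol.
Mass of SO2 = 1.310 mol × 64.06 g/mol = 83.90 g.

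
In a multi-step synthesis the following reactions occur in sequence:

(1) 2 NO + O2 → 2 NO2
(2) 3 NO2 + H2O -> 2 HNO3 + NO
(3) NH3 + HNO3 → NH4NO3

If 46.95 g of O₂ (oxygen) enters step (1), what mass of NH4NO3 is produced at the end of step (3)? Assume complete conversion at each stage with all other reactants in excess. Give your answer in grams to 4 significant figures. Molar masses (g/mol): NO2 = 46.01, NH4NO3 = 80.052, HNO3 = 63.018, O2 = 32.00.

156.6 g

n(O2) = 46.95 / 32.00 = 1.4672 mol.
Reaction (1): O2→NO2 ratio 1:2 ⇒ n(NO2) = 2.9344 mol.
Reaction (2): NO2→HNO3 ratio 3:2 ⇒ n(HNO3) = 1.9563 mol.
Reaction (3): HNO3→NH4NO3 ratio 1:1 ⇒ n(NH4NO3) = 1.9563 mol.
Mass of NH4NO3 = 1.9563 × 80.052 = 156.60 g.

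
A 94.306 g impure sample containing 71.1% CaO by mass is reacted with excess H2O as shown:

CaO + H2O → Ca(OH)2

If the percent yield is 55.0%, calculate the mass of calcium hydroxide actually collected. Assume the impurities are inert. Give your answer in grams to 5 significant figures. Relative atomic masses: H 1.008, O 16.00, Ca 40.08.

48.726 g

Pure CaO available = 94.306 g × 0.711 = 67.0516 g.
M(CaO) = 40.08 + 16.00 = 56.08 g/mol.
M(Ca(OH)2) = 40.08 + 2(16.00) + 2(1.008) = 74.096 g/mol.
n(CaO) = 67.0516 g / 56.08 g/mol = 1.19564 mol.
From the equation the CaO:Ca(OH)2 mole ratio is 1:1, so n(Ca(OH)2) = 1.19564 × 1/1 = 1.19564 mol.
Mass of Ca(OH)2 = 1.19564 mol × 74.096 g/mol = 88.5922 g.
Actual mass collected = 88.5922 g × 0.550 = 48.7257 g.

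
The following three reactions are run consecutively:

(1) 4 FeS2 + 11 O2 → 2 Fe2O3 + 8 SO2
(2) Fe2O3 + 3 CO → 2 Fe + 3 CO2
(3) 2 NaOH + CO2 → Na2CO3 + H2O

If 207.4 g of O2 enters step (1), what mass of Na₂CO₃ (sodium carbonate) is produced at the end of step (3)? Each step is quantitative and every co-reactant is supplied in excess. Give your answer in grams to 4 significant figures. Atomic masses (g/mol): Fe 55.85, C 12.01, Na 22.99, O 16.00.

M(O2) = 2(16.00) = 32.00 g/mol.
M(Na2CO3) = 2(22.99) + 12.01 + 3(16.00) = 105.99 g/mol.
n(O2) = 207.4 / 32.00 = 6.4813 mol.
Reaction (1): O2→Fe2O3 ratio 11:2 ⇒ n(Fe2O3) = 1.1784 mol.
Reaction (2): Fe2O3→CO2 ratio 1:3 ⇒ n(CO2) = 3.5352 mol.
Reaction (3): CO2→Na2CO3 ratio 1:1 ⇒ n(Na2CO3) = 3.5352 mol.
Mass of Na2CO3 = 3.5352 × 105.99 = 374.70 g.

374.7 g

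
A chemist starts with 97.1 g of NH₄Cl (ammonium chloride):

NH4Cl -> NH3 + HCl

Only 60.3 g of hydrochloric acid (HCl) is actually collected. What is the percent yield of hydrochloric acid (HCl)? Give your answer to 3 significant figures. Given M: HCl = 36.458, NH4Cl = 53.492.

n(NH4Cl) = 97.10 g / 53.492 g/mol = 1.815 mol.
From the equation the NH4Cl:HCl mole ratio is 1:1, so n(HCl) = 1.815 × 1/1 = 1.815 mol.
Mass of HCl = 1.815 mol × 36.458 g/mol = 66.18 g.
This is the theoretical yield. Percent yield = 60.3 g / 66.18 g × 100% = 91.12%.

91.1 %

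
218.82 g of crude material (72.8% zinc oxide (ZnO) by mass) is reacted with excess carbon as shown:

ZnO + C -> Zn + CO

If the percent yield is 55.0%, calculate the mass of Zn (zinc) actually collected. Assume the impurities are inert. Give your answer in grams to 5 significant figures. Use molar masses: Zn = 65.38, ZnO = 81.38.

Pure ZnO available = 218.82 g × 0.728 = 159.301 g.
n(ZnO) = 159.301 g / 81.38 g/mol = 1.95750 mol.
From the equation the ZnO:Zn mole ratio is 1:1, so n(Zn) = 1.95750 × 1/1 = 1.95750 mol.
Mass of Zn = 1.95750 mol × 65.38 g/mol = 127.981 g.
Actual mass collected = 127.981 g × 0.550 = 70.3896 g.

70.390 g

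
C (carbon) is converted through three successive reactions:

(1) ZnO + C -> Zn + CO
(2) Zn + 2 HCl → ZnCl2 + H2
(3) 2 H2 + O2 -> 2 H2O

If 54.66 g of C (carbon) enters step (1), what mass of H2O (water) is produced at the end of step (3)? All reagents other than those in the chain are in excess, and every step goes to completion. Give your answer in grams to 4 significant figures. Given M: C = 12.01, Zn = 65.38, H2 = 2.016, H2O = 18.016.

n(C) = 54.66 / 12.01 = 4.5512 mol.
Reaction (1): C→Zn ratio 1:1 ⇒ n(Zn) = 4.5512 mol.
Reaction (2): Zn→H2 ratio 1:1 ⇒ n(H2) = 4.5512 mol.
Reaction (3): H2→H2O ratio 2:2 ⇒ n(H2O) = 4.5512 mol.
Mass of H2O = 4.5512 × 18.016 = 81.995 g.

81.99 g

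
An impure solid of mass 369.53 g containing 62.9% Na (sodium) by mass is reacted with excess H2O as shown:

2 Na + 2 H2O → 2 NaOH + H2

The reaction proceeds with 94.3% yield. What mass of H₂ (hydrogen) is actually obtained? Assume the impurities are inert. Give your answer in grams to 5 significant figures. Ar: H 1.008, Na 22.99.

9.6102 g

Pure Na available = 369.53 g × 0.629 = 232.434 g.
M(Na) = 22.99 g/mol.
M(H2) = 2(1.008) = 2.016 g/mol.
n(Na) = 232.434 g / 22.99 g/mol = 10.1102 mol.
From the equation the Na:H2 mole ratio is 2:1, so n(H2) = 10.1102 × 1/2 = 5.05512 mol.
Mass of H2 = 5.05512 mol × 2.016 g/mol = 10.1911 g.
Actual mass collected = 10.1911 g × 0.943 = 9.61023 g.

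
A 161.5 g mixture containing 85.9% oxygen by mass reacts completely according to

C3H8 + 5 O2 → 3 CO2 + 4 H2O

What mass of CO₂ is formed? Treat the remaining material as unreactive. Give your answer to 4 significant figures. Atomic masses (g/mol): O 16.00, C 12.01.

Mass of pure O2 = 161.5 g × 0.859 = 138.73 g.
M(O2) = 2(16.00) = 32.00 g/mol.
M(CO2) = 12.01 + 2(16.00) = 44.01 g/mol.
n(O2) = 138.73 g / 32.00 g/mol = 4.3353 mol.
From the equation the O2:CO2 mole ratio is 5:3, so n(CO2) = 4.3353 × 3/5 = 2.6012 mol.
Mass of CO2 = 2.6012 mol × 44.01 g/mol = 114.48 g.

114.5 g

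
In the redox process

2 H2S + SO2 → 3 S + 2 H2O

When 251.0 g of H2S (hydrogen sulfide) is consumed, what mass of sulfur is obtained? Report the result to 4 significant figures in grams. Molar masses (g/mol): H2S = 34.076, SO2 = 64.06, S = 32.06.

354.2 g

n(H2S) = 251.00 g / 34.076 g/mol = 7.3659 mol.
From the equation the H2S:S mole ratio is 2:3, so n(S) = 7.3659 × 3/2 = 11.049 mol.
Mass of S = 11.049 mol × 32.06 g/mol = 354.23 g.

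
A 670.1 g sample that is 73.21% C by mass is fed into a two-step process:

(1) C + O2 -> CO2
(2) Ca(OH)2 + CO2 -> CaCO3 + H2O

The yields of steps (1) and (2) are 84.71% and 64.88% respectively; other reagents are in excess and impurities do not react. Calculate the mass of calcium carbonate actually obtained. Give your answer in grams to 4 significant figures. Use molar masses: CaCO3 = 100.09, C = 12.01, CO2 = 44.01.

Pure C = 670.1 × 0.7321 = 490.58 g.
n(C) = 490.58 / 12.01 = 40.848 mol.
Step 1 (C:CO2 = 1:1): theoretical n(CO2) = 40.848 mol; at 84.71% yield, n(CO2) = 34.602 mol.
Step 2 (CO2:CaCO3 = 1:1): theoretical n(CaCO3) = 34.602 mol, so theoretical mass = 34.602 × 100.09 = 3463.3 g.
At 64.88% yield, actual mass of CaCO3 = 3463.3 × 0.6488 = 2247.0 g.

2247 g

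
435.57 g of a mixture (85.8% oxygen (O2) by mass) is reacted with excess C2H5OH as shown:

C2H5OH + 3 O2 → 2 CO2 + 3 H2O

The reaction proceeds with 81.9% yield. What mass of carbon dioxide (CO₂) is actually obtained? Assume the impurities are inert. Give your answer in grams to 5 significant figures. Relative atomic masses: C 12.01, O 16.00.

280.63 g

Pure O2 available = 435.57 g × 0.858 = 373.719 g.
M(O2) = 2(16.00) = 32.00 g/mol.
M(CO2) = 12.01 + 2(16.00) = 44.01 g/mol.
n(O2) = 373.719 g / 32.00 g/mol = 11.6787 mol.
From the equation the O2:CO2 mole ratio is 3:2, so n(CO2) = 11.6787 × 2/3 = 7.78581 mol.
Mass of CO2 = 7.78581 mol × 44.01 g/mol = 342.654 g.
Actual mass collected = 342.654 g × 0.819 = 280.633 g.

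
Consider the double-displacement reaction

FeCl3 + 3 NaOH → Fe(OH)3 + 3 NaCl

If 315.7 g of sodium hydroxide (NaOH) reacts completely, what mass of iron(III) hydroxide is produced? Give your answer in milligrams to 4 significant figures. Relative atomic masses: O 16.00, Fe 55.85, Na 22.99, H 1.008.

281200 mg

M(NaOH) = 22.99 + 16.00 + 1.008 = 39.998 g/mol.
M(Fe(OH)3) = 55.85 + 3(16.00) + 3(1.008) = 106.874 g/mol.
n(NaOH) = 315.70 g / 39.998 g/mol = 7.8929 mol.
From the equation the NaOH:Fe(OH)3 mole ratio is 3:1, so n(Fe(OH)3) = 7.8929 × 1/3 = 2.6310 mol.
Mass of Fe(OH)3 = 2.6310 mol × 106.874 g/mol = 281.18 g.
Converting to mg: 281.18 g = 281200 mg.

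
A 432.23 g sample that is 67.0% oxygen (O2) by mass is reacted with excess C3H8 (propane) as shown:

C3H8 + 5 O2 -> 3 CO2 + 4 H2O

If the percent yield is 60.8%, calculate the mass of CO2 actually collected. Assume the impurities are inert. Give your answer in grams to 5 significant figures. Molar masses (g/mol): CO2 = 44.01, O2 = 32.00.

145.29 g

Pure O2 available = 432.23 g × 0.670 = 289.594 g.
n(O2) = 289.594 g / 32.00 g/mol = 9.04982 mol.
From the equation the O2:CO2 mole ratio is 5:3, so n(CO2) = 9.04982 × 3/5 = 5.42989 mol.
Mass of CO2 = 5.42989 mol × 44.01 g/mol = 238.969 g.
Actual mass collected = 238.969 g × 0.608 = 145.293 g.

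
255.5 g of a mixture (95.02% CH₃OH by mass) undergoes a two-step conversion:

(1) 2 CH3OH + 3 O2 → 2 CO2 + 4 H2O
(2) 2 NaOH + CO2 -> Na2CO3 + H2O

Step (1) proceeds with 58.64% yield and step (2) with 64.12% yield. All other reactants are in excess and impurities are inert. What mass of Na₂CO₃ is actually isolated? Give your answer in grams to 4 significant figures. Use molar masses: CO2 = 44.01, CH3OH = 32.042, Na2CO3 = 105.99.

302.0 g

Pure CH3OH = 255.5 × 0.9502 = 242.78 g.
n(CH3OH) = 242.78 / 32.042 = 7.5768 mol.
Step 1 (CH3OH:CO2 = 2:2): theoretical n(CO2) = 7.5768 mol; at 58.64% yield, n(CO2) = 4.4430 mol.
Step 2 (CO2:Na2CO3 = 1:1): theoretical n(Na2CO3) = 4.4430 mol, so theoretical mass = 4.4430 × 105.99 = 470.92 g.
At 64.12% yield, actual mass of Na2CO3 = 470.92 × 0.6412 = 301.95 g.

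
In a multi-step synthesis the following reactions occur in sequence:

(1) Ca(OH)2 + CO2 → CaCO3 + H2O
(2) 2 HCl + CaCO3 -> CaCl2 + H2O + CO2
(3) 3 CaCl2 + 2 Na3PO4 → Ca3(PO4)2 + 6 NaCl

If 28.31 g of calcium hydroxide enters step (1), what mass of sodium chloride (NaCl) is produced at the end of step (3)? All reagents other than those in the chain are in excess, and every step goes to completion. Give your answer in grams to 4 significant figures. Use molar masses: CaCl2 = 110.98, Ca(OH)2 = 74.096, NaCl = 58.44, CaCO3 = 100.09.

44.66 g

n(Ca(OH)2) = 28.31 / 74.096 = 0.38207 mol.
Reaction (1): Ca(OH)2→CaCO3 ratio 1:1 ⇒ n(CaCO3) = 0.38207 mol.
Reaction (2): CaCO3→CaCl2 ratio 1:1 ⇒ n(CaCl2) = 0.38207 mol.
Reaction (3): CaCl2→NaCl ratio 3:6 ⇒ n(NaCl) = 0.76414 mol.
Mass of NaCl = 0.76414 × 58.44 = 44.657 g.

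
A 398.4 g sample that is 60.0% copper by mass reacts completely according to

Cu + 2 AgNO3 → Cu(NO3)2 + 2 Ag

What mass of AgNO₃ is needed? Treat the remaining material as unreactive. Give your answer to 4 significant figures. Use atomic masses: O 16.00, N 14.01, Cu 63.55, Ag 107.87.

Mass of pure Cu = 398.4 g × 0.600 = 239.04 g.
M(Cu) = 63.55 g/mol.
M(AgNO3) = 107.87 + 14.01 + 3(16.00) = 169.88 g/mol.
n(Cu) = 239.04 g / 63.55 g/mol = 3.7614 mol.
From the equation the Cu:AgNO3 mole ratio is 1:2, so n(AgNO3) = 3.7614 × 2/1 = 7.5229 mol.
Mass of AgNO3 = 7.5229 mol × 169.88 g/mol = 1278.0 g.

1278 g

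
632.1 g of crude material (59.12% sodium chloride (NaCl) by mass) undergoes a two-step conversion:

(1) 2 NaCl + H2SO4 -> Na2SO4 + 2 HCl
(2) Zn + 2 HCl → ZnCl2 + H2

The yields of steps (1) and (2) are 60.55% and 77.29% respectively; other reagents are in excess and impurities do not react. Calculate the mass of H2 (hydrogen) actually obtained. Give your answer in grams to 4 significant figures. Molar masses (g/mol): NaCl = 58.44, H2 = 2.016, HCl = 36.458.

Pure NaCl = 632.1 × 0.5912 = 373.70 g.
n(NaCl) = 373.70 / 58.44 = 6.3946 mol.
Step 1 (NaCl:HCl = 2:2): theoretical n(HCl) = 6.3946 mol; at 60.55% yield, n(HCl) = 3.8719 mol.
Step 2 (HCl:H2 = 2:1): theoretical n(H2) = 1.9360 mol, so theoretical mass = 1.9360 × 2.016 = 3.9029 g.
At 77.29% yield, actual mass of H2 = 3.9029 × 0.7729 = 3.0165 g.

3.017 g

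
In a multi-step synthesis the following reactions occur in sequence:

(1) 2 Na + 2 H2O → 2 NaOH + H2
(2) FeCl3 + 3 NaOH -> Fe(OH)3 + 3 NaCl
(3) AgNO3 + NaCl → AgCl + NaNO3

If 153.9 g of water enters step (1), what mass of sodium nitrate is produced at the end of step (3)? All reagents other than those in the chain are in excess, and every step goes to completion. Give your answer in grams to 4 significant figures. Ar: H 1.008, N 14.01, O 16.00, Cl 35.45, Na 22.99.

726.1 g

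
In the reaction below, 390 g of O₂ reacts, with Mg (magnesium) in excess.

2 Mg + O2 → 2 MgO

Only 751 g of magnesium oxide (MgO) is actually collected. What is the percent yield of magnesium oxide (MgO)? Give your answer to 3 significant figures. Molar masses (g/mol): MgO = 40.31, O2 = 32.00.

76.4 %

n(O2) = 390.0 g / 32.00 g/mol = 12.19 mol.
From the equation the O2:MgO mole ratio is 1:2, so n(MgO) = 12.19 × 2/1 = 24.38 mol.
Mass of MgO = 24.38 mol × 40.31 g/mol = 982.6 g.
This is the theoretical yield. Percent yield = 751 g / 982.6 g × 100% = 76.43%.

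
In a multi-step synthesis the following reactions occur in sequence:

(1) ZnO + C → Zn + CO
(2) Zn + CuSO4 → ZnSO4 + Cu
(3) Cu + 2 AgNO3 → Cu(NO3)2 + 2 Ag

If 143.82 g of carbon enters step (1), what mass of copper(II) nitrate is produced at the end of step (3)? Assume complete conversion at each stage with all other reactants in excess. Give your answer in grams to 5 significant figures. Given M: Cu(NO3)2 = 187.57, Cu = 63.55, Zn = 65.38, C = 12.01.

2246.2 g

n(C) = 143.82 / 12.01 = 11.9750 mol.
Reaction (1): C→Zn ratio 1:1 ⇒ n(Zn) = 11.9750 mol.
Reaction (2): Zn→Cu ratio 1:1 ⇒ n(Cu) = 11.9750 mol.
Reaction (3): Cu→Cu(NO3)2 ratio 1:1 ⇒ n(Cu(NO3)2) = 11.9750 mol.
Mass of Cu(NO3)2 = 11.9750 × 187.57 = 2246.15 g.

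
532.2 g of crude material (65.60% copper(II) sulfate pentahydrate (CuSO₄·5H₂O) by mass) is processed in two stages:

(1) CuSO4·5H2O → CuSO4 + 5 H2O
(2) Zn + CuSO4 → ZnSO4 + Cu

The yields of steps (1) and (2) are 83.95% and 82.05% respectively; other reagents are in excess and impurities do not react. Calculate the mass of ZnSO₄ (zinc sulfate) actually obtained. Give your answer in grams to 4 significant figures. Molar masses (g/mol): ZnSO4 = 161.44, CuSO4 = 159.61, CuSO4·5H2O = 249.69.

155.5 g

Pure CuSO4·5H2O = 532.2 × 0.6560 = 349.12 g.
n(CuSO4·5H2O) = 349.12 / 249.69 = 1.3982 mol.
Step 1 (CuSO4·5H2O:CuSO4 = 1:1): theoretical n(CuSO4) = 1.3982 mol; at 83.95% yield, n(CuSO4) = 1.1738 mol.
Step 2 (CuSO4:ZnSO4 = 1:1): theoretical n(ZnSO4) = 1.1738 mol, so theoretical mass = 1.1738 × 161.44 = 189.50 g.
At 82.05% yield, actual mass of ZnSO4 = 189.50 × 0.8205 = 155.48 g.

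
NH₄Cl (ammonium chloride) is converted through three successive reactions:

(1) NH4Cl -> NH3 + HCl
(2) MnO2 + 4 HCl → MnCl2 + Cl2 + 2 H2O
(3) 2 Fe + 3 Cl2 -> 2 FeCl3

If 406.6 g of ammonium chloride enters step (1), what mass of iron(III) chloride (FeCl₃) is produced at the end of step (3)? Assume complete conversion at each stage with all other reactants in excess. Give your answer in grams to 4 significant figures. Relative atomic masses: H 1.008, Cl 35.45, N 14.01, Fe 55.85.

205.5 g

M(NH4Cl) = 14.01 + 4(1.008) + 35.45 = 53.492 g/mol.
M(FeCl3) = 55.85 + 3(35.45) = 162.20 g/mol.
n(NH4Cl) = 406.6 / 53.492 = 7.6011 mol.
Reaction (1): NH4Cl→HCl ratio 1:1 ⇒ n(HCl) = 7.6011 mol.
Reaction (2): HCl→Cl2 ratio 4:1 ⇒ n(Cl2) = 1.9003 mol.
Reaction (3): Cl2→FeCl3 ratio 3:2 ⇒ n(FeCl3) = 1.2669 mol.
Mass of FeCl3 = 1.2669 × 162.20 = 205.48 g.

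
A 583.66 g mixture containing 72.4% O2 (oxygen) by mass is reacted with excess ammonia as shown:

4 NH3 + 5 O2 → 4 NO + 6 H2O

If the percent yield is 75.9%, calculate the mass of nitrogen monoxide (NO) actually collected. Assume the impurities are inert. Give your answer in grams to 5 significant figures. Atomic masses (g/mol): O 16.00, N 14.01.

240.63 g

Pure O2 available = 583.66 g × 0.724 = 422.570 g.
M(O2) = 2(16.00) = 32.00 g/mol.
M(NO) = 14.01 + 16.00 = 30.01 g/mol.
n(O2) = 422.570 g / 32.00 g/mol = 13.2053 mol.
From the equation the O2:NO mole ratio is 5:4, so n(NO) = 13.2053 × 4/5 = 10.5642 mol.
Mass of NO = 10.5642 mol × 30.01 g/mol = 317.033 g.
Actual mass collected = 317.033 g × 0.759 = 240.628 g.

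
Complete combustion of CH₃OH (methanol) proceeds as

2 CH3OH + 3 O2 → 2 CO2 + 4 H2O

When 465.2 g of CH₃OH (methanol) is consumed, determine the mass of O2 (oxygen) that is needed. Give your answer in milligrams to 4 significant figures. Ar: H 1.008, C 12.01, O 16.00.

M(CH3OH) = 12.01 + 4(1.008) + 16.00 = 32.042 g/mol.
M(O2) = 2(16.00) = 32.00 g/mol.
n(CH3OH) = 465.20 g / 32.042 g/mol = 14.518 mol.
From the equation the CH3OH:O2 mole ratio is 2:3, so n(O2) = 14.518 × 3/2 = 21.778 mol.
Mass of O2 = 21.778 mol × 32.00 g/mol = 696.89 g.
Converting to mg: 696.89 g = 696900 mg.

696900 mg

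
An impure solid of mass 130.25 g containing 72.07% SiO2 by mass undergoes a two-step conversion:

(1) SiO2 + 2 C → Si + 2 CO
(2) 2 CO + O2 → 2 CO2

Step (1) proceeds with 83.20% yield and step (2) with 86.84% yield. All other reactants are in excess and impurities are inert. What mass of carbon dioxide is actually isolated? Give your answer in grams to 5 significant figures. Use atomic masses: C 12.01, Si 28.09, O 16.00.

99.347 g

Pure SiO2 = 130.25 × 0.7207 = 93.8712 g.
M(SiO2) = 28.09 + 2(16.00) = 60.09 g/mol.
M(CO2) = 12.01 + 2(16.00) = 44.01 g/mol.
n(SiO2) = 93.8712 / 60.09 = 1.56218 mol.
Step 1 (SiO2:CO = 1:2): theoretical n(CO) = 3.12435 mol; at 83.20% yield, n(CO) = 2.59946 mol.
Step 2 (CO:CO2 = 2:2): theoretical n(CO2) = 2.59946 mol, so theoretical mass = 2.59946 × 44.01 = 114.402 g.
At 86.84% yield, actual mass of CO2 = 114.402 × 0.8684 = 99.3470 g.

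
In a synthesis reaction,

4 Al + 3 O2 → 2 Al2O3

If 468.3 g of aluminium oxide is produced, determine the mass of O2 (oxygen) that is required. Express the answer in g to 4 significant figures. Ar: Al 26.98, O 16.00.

220.5 g

M(Al2O3) = 2(26.98) + 3(16.00) = 101.96 g/mol.
M(O2) = 2(16.00) = 32.00 g/mol.
n(Al2O3) = 468.30 g / 101.96 g/mol = 4.5930 mol.
From the equation the Al2O3:O2 mole ratio is 2:3, so n(O2) = 4.5930 × 3/2 = 6.8895 mol.
Mass of O2 = 6.8895 mol × 32.00 g/mol = 220.46 g.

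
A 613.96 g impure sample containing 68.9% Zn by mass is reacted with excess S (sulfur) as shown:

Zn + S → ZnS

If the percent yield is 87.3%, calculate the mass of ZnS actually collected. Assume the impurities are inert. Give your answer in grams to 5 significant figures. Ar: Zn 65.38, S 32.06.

Pure Zn available = 613.96 g × 0.689 = 423.018 g.
M(Zn) = 65.38 g/mol.
M(ZnS) = 65.38 + 32.06 = 97.44 g/mol.
n(Zn) = 423.018 g / 65.38 g/mol = 6.47015 mol.
From the equation the Zn:ZnS mole ratio is 1:1, so n(ZnS) = 6.47015 × 1/1 = 6.47015 mol.
Mass of ZnS = 6.47015 mol × 97.44 g/mol = 630.451 g.
Actual mass collected = 630.451 g × 0.873 = 550.384 g.

550.38 g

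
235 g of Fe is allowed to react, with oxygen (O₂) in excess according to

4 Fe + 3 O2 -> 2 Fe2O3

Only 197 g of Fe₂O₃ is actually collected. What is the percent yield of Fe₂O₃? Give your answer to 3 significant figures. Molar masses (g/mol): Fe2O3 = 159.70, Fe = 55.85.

58.6 %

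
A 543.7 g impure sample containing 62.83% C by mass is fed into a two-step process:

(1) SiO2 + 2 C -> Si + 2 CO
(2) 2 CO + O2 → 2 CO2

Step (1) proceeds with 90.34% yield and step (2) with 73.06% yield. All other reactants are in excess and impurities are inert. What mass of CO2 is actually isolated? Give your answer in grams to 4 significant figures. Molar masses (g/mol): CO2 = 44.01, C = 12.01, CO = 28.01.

Pure C = 543.7 × 0.6283 = 341.61 g.
n(C) = 341.61 / 12.01 = 28.444 mol.
Step 1 (C:CO = 2:2): theoretical n(CO) = 28.444 mol; at 90.34% yield, n(CO) = 25.696 mol.
Step 2 (CO:CO2 = 2:2): theoretical n(CO2) = 25.696 mol, so theoretical mass = 25.696 × 44.01 = 1130.9 g.
At 73.06% yield, actual mass of CO2 = 1130.9 × 0.7306 = 826.22 g.

826.2 g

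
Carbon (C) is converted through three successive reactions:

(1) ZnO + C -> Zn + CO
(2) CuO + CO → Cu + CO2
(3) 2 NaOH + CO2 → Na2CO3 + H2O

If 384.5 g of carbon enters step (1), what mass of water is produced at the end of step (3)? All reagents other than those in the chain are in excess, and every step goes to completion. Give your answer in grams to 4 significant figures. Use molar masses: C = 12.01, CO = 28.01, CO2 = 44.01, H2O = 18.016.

576.8 g

n(C) = 384.5 / 12.01 = 32.015 mol.
Reaction (1): C→CO ratio 1:1 ⇒ n(CO) = 32.015 mol.
Reaction (2): CO→CO2 ratio 1:1 ⇒ n(CO2) = 32.015 mol.
Reaction (3): CO2→H2O ratio 1:1 ⇒ n(H2O) = 32.015 mol.
Mass of H2O = 32.015 × 18.016 = 576.78 g.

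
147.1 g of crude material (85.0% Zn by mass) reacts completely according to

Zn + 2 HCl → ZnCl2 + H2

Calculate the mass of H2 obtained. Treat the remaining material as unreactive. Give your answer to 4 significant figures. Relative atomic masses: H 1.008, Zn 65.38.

3.855 g

Mass of pure Zn = 147.1 g × 0.850 = 125.03 g.
M(Zn) = 65.38 g/mol.
M(H2) = 2(1.008) = 2.016 g/mol.
n(Zn) = 125.03 g / 65.38 g/mol = 1.9124 mol.
From the equation the Zn:H2 mole ratio is 1:1, so n(H2) = 1.9124 × 1/1 = 1.9124 mol.
Mass of H2 = 1.9124 mol × 2.016 g/mol = 3.8555 g.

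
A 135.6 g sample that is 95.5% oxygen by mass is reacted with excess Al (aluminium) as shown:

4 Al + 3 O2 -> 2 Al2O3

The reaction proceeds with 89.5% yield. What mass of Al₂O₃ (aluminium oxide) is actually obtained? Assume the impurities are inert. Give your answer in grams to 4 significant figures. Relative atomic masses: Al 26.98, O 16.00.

246.2 g

Pure O2 available = 135.6 g × 0.955 = 129.50 g.
M(O2) = 2(16.00) = 32.00 g/mol.
M(Al2O3) = 2(26.98) + 3(16.00) = 101.96 g/mol.
n(O2) = 129.50 g / 32.00 g/mol = 4.0468 mol.
From the equation the O2:Al2O3 mole ratio is 3:2, so n(Al2O3) = 4.0468 × 2/3 = 2.6979 mol.
Mass of Al2O3 = 2.6979 mol × 101.96 g/mol = 275.08 g.
Actual mass collected = 275.08 g × 0.895 = 246.19 g.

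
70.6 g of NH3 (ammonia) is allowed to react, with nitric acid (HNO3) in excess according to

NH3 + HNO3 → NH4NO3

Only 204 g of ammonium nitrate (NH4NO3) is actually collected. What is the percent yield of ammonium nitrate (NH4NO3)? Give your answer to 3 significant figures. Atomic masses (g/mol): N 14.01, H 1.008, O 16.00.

61.5 %

M(NH3) = 14.01 + 3(1.008) = 17.034 g/mol.
M(NH4NO3) = 2(14.01) + 4(1.008) + 3(16.00) = 80.052 g/mol.
n(NH3) = 70.60 g / 17.034 g/mol = 4.145 mol.
From the equation the NH3:NH4NO3 mole ratio is 1:1, so n(NH4NO3) = 4.145 × 1/1 = 4.145 mol.
Mass of NH4NO3 = 4.145 mol × 80.052 g/mol = 331.8 g.
This is the theoretical yield. Percent yield = 204 g / 331.8 g × 100% = 61.49%.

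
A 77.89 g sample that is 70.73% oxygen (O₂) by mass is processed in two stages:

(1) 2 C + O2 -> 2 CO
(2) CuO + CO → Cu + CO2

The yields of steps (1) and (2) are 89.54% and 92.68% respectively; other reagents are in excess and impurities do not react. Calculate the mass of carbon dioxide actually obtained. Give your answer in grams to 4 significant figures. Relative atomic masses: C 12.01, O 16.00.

Pure O2 = 77.89 × 0.7073 = 55.092 g.
M(O2) = 2(16.00) = 32.00 g/mol.
M(CO2) = 12.01 + 2(16.00) = 44.01 g/mol.
n(O2) = 55.092 / 32.00 = 1.7216 mol.
Step 1 (O2:CO = 1:2): theoretical n(CO) = 3.4432 mol; at 89.54% yield, n(CO) = 3.0831 mol.
Step 2 (CO:CO2 = 1:1): theoretical n(CO2) = 3.0831 mol, so theoretical mass = 3.0831 × 44.01 = 135.69 g.
At 92.68% yield, actual mass of CO2 = 135.69 × 0.9268 = 125.75 g.

125.8 g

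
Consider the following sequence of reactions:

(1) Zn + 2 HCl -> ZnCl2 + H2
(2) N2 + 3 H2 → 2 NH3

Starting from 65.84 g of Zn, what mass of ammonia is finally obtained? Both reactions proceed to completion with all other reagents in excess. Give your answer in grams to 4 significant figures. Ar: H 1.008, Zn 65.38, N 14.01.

M(Zn) = 65.38 g/mol.
M(NH3) = 14.01 + 3(1.008) = 17.034 g/mol.
n(Zn) = 65.840 / 65.38 = 1.0070 mol.
Step 1 gives a 1:1 ratio of Zn to H2, so n(H2) = 1.0070 mol.
In step 2 the H2:NH3 ratio is 3:2, so n(NH3) = 0.67136 mol.
Mass of NH3 = 0.67136 × 17.034 = 11.436 g.

11.44 g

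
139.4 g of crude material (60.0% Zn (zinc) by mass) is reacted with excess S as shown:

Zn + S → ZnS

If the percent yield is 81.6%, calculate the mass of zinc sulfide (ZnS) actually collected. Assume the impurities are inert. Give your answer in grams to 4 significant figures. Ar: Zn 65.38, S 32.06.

101.7 g

Pure Zn available = 139.4 g × 0.600 = 83.640 g.
M(Zn) = 65.38 g/mol.
M(ZnS) = 65.38 + 32.06 = 97.44 g/mol.
n(Zn) = 83.640 g / 65.38 g/mol = 1.2793 mol.
From the equation the Zn:ZnS mole ratio is 1:1, so n(ZnS) = 1.2793 × 1/1 = 1.2793 mol.
Mass of ZnS = 1.2793 mol × 97.44 g/mol = 124.65 g.
Actual mass collected = 124.65 g × 0.816 = 101.72 g.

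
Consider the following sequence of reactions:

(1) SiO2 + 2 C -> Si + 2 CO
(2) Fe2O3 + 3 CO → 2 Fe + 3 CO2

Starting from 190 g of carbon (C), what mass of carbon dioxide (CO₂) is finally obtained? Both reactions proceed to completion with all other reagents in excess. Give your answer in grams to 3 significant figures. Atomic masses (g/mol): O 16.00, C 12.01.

M(C) = 12.01 g/mol.
M(CO2) = 12.01 + 2(16.00) = 44.01 g/mol.
n(C) = 190.0 / 12.01 = 15.82 mol.
Step 1 gives a 2:2 ratio of C to CO, so n(CO) = 15.82 mol.
In step 2 the CO:CO2 ratio is 3:3, so n(CO2) = 15.82 mol.
Mass of CO2 = 15.82 × 44.01 = 696.2 g.

696 g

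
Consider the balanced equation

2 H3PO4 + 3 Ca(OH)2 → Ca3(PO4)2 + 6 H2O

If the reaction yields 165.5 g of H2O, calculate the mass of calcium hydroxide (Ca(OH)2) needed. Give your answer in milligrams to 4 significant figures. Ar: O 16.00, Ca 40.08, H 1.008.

M(H2O) = 2(1.008) + 16.00 = 18.016 g/mol.
M(Ca(OH)2) = 40.08 + 2(16.00) + 2(1.008) = 74.096 g/mol.
n(H2O) = 165.50 g / 18.016 g/mol = 9.1863 mol.
From the equation the H2O:Ca(OH)2 mole ratio is 6:3, so n(Ca(OH)2) = 9.1863 × 3/6 = 4.5931 mol.
Mass of Ca(OH)2 = 4.5931 mol × 74.096 g/mol = 340.33 g.
Converting to mg: 340.33 g = 340300 mg.

340300 mg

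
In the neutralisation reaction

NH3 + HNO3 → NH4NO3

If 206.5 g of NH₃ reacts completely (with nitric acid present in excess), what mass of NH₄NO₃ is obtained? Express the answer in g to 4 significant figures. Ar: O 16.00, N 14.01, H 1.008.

970.5 g

M(NH3) = 14.01 + 3(1.008) = 17.034 g/mol.
M(NH4NO3) = 2(14.01) + 4(1.008) + 3(16.00) = 80.052 g/mol.
n(NH3) = 206.50 g / 17.034 g/mol = 12.123 mol.
From the equation the NH3:NH4NO3 mole ratio is 1:1, so n(NH4NO3) = 12.123 × 1/1 = 12.123 mol.
Mass of NH4NO3 = 12.123 mol × 80.052 g/mol = 970.46 g.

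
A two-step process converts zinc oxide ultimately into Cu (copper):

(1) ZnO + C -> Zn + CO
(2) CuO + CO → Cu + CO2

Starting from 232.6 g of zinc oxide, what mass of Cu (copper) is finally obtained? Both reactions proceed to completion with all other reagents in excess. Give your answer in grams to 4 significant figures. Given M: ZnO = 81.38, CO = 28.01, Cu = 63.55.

n(ZnO) = 232.60 / 81.38 = 2.8582 mol.
Step 1 gives a 1:1 ratio of ZnO to CO, so n(CO) = 2.8582 mol.
In step 2 the CO:Cu ratio is 1:1, so n(Cu) = 2.8582 mol.
Mass of Cu = 2.8582 × 63.55 = 181.64 g.

181.6 g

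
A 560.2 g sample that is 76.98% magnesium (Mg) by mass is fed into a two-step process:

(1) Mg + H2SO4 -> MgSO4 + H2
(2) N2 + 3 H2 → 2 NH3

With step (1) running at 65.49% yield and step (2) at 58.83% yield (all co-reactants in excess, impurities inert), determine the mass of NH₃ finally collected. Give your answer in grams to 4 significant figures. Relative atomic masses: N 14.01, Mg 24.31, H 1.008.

Pure Mg = 560.2 × 0.7698 = 431.24 g.
M(Mg) = 24.31 g/mol.
M(NH3) = 14.01 + 3(1.008) = 17.034 g/mol.
n(Mg) = 431.24 / 24.31 = 17.739 mol.
Step 1 (Mg:H2 = 1:1): theoretical n(H2) = 17.739 mol; at 65.49% yield, n(H2) = 11.617 mol.
Step 2 (H2:NH3 = 3:2): theoretical n(NH3) = 7.7450 mol, so theoretical mass = 7.7450 × 17.034 = 131.93 g.
At 58.83% yield, actual mass of NH3 = 131.93 × 0.5883 = 77.613 g.

77.61 g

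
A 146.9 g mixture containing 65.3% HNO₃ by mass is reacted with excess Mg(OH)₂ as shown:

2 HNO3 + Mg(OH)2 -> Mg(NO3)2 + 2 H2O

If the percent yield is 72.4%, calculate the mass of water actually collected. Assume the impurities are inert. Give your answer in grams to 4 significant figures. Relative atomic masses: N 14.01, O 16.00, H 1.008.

19.85 g

Pure HNO3 available = 146.9 g × 0.653 = 95.926 g.
M(HNO3) = 1.008 + 14.01 + 3(16.00) = 63.018 g/mol.
M(H2O) = 2(1.008) + 16.00 = 18.016 g/mol.
n(HNO3) = 95.926 g / 63.018 g/mol = 1.5222 mol.
From the equation the HNO3:H2O mole ratio is 2:2, so n(H2O) = 1.5222 × 2/2 = 1.5222 mol.
Mass of H2O = 1.5222 mol × 18.016 g/mol = 27.424 g.
Actual mass collected = 27.424 g × 0.724 = 19.855 g.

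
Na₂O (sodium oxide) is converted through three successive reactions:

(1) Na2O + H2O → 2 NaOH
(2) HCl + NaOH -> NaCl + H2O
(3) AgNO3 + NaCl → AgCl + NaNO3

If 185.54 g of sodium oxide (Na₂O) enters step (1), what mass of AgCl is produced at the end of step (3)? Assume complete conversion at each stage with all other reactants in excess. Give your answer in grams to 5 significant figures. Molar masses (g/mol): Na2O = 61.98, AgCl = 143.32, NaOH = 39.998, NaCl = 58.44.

858.07 g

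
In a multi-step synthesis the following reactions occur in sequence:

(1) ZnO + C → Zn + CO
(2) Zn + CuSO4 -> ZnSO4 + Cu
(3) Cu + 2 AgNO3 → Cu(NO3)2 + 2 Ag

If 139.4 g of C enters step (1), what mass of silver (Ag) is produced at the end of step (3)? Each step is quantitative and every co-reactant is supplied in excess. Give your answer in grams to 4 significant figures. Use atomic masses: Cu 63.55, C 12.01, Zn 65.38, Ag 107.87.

M(C) = 12.01 g/mol.
M(Ag) = 107.87 g/mol.
n(C) = 139.4 / 12.01 = 11.607 mol.
Reaction (1): C→Zn ratio 1:1 ⇒ n(Zn) = 11.607 mol.
Reaction (2): Zn→Cu ratio 1:1 ⇒ n(Cu) = 11.607 mol.
Reaction (3): Cu→Ag ratio 1:2 ⇒ n(Ag) = 23.214 mol.
Mass of Ag = 23.214 × 107.87 = 2504.1 g.

2504 g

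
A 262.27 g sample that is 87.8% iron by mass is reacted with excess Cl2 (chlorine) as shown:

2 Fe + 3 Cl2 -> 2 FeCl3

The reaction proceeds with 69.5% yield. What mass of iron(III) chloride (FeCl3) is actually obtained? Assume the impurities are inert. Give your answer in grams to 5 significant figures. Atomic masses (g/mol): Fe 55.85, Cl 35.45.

Pure Fe available = 262.27 g × 0.878 = 230.273 g.
M(Fe) = 55.85 g/mol.
M(FeCl3) = 55.85 + 3(35.45) = 162.20 g/mol.
n(Fe) = 230.273 g / 55.85 g/mol = 4.12306 mol.
From the equation the Fe:FeCl3 mole ratio is 2:2, so n(FeCl3) = 4.12306 × 2/2 = 4.12306 mol.
Mass of FeCl3 = 4.12306 mol × 162.20 g/mol = 668.761 g.
Actual mass collected = 668.761 g × 0.695 = 464.789 g.

464.79 g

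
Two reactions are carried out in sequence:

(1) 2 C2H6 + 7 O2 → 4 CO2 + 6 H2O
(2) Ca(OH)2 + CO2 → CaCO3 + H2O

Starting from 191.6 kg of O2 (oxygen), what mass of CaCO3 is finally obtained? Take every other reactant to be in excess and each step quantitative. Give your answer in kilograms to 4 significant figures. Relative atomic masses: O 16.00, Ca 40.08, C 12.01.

342.5 kg

M(O2) = 2(16.00) = 32.00 g/mol.
M(CaCO3) = 40.08 + 12.01 + 3(16.00) = 100.09 g/mol.
191.6 kg = 191600 g.
n(O2) = 191600 / 32.00 = 5987.5 mol.
Step 1 gives a 7:4 ratio of O2 to CO2, so n(CO2) = 3421.4 mol.
In step 2 the CO2:CaCO3 ratio is 1:1, so n(CaCO3) = 3421.4 mol.
Mass of CaCO3 = 3421.4 × 100.09 = 342450 g = 342.5 kg.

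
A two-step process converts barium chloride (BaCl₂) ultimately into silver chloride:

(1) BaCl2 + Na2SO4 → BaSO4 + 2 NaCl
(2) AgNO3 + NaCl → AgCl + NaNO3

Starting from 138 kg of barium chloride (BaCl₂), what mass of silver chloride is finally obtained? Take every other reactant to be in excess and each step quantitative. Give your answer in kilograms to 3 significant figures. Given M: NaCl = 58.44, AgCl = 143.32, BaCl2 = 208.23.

190 kg

138 kg = 138000 g.
n(BaCl2) = 138000 / 208.23 = 662.7 mol.
Step 1 gives a 1:2 ratio of BaCl2 to NaCl, so n(NaCl) = 1325 mol.
In step 2 the NaCl:AgCl ratio is 1:1, so n(AgCl) = 1325 mol.
Mass of AgCl = 1325 × 143.32 = 190000 g = 190 kg.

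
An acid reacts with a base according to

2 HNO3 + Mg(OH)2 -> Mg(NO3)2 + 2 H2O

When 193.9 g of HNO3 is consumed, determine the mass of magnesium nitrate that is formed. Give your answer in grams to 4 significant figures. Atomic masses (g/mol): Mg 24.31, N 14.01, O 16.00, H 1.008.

228.2 g

M(HNO3) = 1.008 + 14.01 + 3(16.00) = 63.018 g/mol.
M(Mg(NO3)2) = 24.31 + 2(14.01) + 6(16.00) = 148.33 g/mol.
n(HNO3) = 193.90 g / 63.018 g/mol = 3.0769 mol.
From the equation the HNO3:Mg(NO3)2 mole ratio is 2:1, so n(Mg(NO3)2) = 3.0769 × 1/2 = 1.5384 mol.
Mass of Mg(NO3)2 = 1.5384 mol × 148.33 g/mol = 228.20 g.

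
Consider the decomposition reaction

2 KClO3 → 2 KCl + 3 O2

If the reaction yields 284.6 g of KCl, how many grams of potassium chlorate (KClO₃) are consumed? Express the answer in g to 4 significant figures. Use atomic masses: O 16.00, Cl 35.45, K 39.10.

467.8 g

M(KCl) = 39.10 + 35.45 = 74.55 g/mol.
M(KClO3) = 39.10 + 35.45 + 3(16.00) = 122.55 g/mol.
n(KCl) = 284.60 g / 74.55 g/mol = 3.8176 mol.
From the equation the KCl:KClO3 mole ratio is 2:2, so n(KClO3) = 3.8176 × 2/2 = 3.8176 mol.
Mass of KClO3 = 3.8176 mol × 122.55 g/mol = 467.84 g.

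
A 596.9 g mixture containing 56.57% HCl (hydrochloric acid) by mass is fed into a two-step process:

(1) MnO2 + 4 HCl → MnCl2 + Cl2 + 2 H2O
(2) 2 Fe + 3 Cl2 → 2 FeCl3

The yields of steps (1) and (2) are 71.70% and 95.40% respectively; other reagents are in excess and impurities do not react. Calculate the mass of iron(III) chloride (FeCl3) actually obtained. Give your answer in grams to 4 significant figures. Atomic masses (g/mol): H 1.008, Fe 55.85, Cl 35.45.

Pure HCl = 596.9 × 0.5657 = 337.67 g.
M(HCl) = 1.008 + 35.45 = 36.458 g/mol.
M(FeCl3) = 55.85 + 3(35.45) = 162.20 g/mol.
n(HCl) = 337.67 / 36.458 = 9.2618 mol.
Step 1 (HCl:Cl2 = 4:1): theoretical n(Cl2) = 2.3154 mol; at 71.70% yield, n(Cl2) = 1.6602 mol.
Step 2 (Cl2:FeCl3 = 3:2): theoretical n(FeCl3) = 1.1068 mol, so theoretical mass = 1.1068 × 162.20 = 179.52 g.
At 95.40% yield, actual mass of FeCl3 = 179.52 × 0.9540 = 171.26 g.

171.3 g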